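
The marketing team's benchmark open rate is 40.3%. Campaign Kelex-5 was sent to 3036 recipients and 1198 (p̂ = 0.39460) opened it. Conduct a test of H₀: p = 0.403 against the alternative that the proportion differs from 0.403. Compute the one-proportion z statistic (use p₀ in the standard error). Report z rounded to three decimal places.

p̂ = 1198/3036 ≈ 0.39460.
Under H₀, SE = √(0.403·0.597/3036) = √(7.9246e-05) = 0.00890.
z = (0.39460 − 0.403)/0.00890 = -0.00840/0.00890 = -0.944.
Two-sided p-value ≈ 2·Φ(−0.944) = 0.3453.

z = -0.944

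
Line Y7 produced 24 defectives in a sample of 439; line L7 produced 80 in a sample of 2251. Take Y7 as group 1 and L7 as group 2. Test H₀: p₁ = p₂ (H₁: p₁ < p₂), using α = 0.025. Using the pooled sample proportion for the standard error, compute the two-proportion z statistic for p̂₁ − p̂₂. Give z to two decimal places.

z = 1.90

p̂₁ = 24/439 = 0.0547, p̂₂ = 80/2251 = 0.0355.
Pooled p̂ = (24+80)/(439+2251) = 104/2690 = 0.0387.
SE = √(0.037167 × 0.00272215) = 0.0101.
z = (0.0547 − 0.0355)/0.0101 = 0.0192/0.0101 = 1.90.
p-value = P(Z < 1.902) ≈ 0.9714, so at α = 0.025 we fail to reject H₀.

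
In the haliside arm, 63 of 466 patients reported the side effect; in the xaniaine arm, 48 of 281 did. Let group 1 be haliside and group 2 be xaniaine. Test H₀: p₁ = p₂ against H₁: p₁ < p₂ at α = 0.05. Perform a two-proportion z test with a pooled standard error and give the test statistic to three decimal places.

p̂₁ = 63/466 ≈ 0.135193, p̂₂ = 48/281 ≈ 0.170819.
Pooled p̂ = (63+48)/(466+281) = 111/747 = 0.148594.
SE = √(0.126514 × 0.00570464) = 0.026865.
z = (0.135193 − 0.170819)/0.026865 = -0.035626/0.026865 = -1.326.
p-value = P(Z < -1.326) ≈ 0.0924. With α = 0.05, fail to reject H₀.

z = -1.326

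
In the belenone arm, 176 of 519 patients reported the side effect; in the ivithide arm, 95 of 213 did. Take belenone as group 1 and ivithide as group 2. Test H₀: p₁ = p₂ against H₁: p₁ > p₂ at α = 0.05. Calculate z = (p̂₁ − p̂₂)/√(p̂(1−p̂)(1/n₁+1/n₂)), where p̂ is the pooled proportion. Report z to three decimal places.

p̂₁ = 176/519 ≈ 0.33911, p̂₂ = 95/213 ≈ 0.44601.
Pooled p̂ = (176+95)/(519+213) = 271/732 = 0.37022.
SE = √(p̂(1−p̂)(1/n₁+1/n₂)) = √(0.37022·0.62978·0.00662162) = √(0.00154388) = 0.03929.
z = (0.33911 − 0.44601)/0.03929 = -0.10690/0.03929 = -2.721.
p-value = P(Z > -2.721) ≈ 0.9967, so at α = 0.05 we fail to reject H₀.

z = -2.721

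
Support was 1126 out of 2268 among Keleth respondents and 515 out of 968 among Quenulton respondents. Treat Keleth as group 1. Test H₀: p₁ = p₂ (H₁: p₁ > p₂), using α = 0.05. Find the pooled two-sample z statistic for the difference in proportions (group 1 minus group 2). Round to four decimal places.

p̂₁ = 1126/2268 = 0.496473, p̂₂ = 515/968 = 0.532025.
Pooled p̂ = (1126+515)/(2268+968) = 1641/3236 = 0.507108.
SE = √(p̂(1−p̂)(1/n₁+1/n₂)) = √(0.507108·0.492892·0.00147397) = √(0.000368419) = 0.019194.
z = (0.496473 − 0.532025)/0.019194 = -0.035552/0.019194 = -1.8522.
p-value = P(Z > -1.852) ≈ 0.9680. With α = 0.05, fail to reject H₀.

z = -1.8522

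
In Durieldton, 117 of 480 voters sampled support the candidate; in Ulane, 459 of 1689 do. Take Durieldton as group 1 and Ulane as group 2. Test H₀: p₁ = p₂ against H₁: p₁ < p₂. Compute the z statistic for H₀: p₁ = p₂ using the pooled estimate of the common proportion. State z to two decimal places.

p̂₁ = 117/480 ≈ 0.2437, p̂₂ = 459/1689 ≈ 0.2718.
Pooled p̂ = (117+459)/(480+1689) = 576/2169 = 0.2656.
SE = √(0.195038 × 0.0026754) = 0.0228.
z = (0.2437 − 0.2718)/0.0228 = -0.0281/0.0228 = -1.23.
p-value = P(Z < -1.226) ≈ 0.1101.

z = -1.23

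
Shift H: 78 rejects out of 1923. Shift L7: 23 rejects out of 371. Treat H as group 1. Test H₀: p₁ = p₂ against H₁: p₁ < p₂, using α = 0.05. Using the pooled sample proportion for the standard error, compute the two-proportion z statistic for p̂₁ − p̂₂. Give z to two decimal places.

z = -1.84

p̂₁ = 78/1923 ≈ 0.0406, p̂₂ = 23/371 ≈ 0.0620.
Pooled p̂ = (78+23)/(1923+371) = 101/2294 = 0.0440.
SE = √(p̂(1−p̂)(1/n₁+1/n₂)) = √(0.0440·0.9560·0.00321544) = √(0.000135336) = 0.0116.
z = (0.0406 − 0.0620)/0.0116 = -0.0214/0.0116 = -1.84.
p-value = P(Z < -1.842) ≈ 0.0327; since p < α = 0.05, reject H₀.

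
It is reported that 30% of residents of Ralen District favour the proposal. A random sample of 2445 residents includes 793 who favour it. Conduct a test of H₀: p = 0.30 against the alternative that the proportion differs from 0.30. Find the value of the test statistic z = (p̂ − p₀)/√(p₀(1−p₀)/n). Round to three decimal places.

p̂ = 793/2445 = 0.32434.
Standard error under H₀: √(0.3×0.7/2445) = 0.00927.
z = (0.32434 − 0.3)/0.00927 = 0.02434/0.00927 = 2.626.

z = 2.626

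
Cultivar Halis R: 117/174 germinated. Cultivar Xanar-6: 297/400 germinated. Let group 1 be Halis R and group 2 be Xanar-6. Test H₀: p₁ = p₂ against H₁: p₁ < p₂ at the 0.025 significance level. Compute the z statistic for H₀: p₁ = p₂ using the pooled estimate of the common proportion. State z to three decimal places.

p̂₁ = 117/174 = 0.67241, p̂₂ = 297/400 = 0.74250.
Pooled p̂ = (117+297)/(174+400) = 414/574 = 0.72125.
SE = √(p̂(1−p̂)(1/n₁+1/n₂)) = √(0.72125·0.27875·0.00824713) = √(0.00165806) = 0.04072.
z = (0.67241 − 0.74250)/0.04072 = -0.07009/0.04072 = -1.721.
p-value = P(Z < -1.721) ≈ 0.0426; since p > α = 0.025, fail to reject H₀.

z = -1.721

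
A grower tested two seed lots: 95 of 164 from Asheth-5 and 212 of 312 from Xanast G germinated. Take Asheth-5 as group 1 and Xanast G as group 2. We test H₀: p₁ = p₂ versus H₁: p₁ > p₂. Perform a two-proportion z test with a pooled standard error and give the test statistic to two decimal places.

p̂₁ = 95/164 = 0.5793, p̂₂ = 212/312 = 0.6795.
Pooled p̂ = (95+212)/(164+312) = 307/476 = 0.6450.
SE = √(0.228987 × 0.00930269) = 0.0462.
z = (0.5793 − 0.6795)/0.0462 = -0.1002/0.0462 = -2.17.

z = -2.17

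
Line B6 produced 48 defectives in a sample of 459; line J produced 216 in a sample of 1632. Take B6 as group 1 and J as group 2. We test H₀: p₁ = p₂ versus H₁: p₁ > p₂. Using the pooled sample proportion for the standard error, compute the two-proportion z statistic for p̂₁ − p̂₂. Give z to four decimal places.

p̂₁ = 48/459 = 0.104575, p̂₂ = 216/1632 = 0.132353.
Pooled p̂ = (48+216)/(459+1632) = 264/2091 = 0.126255.
SE = √(0.110315 × 0.00279139) = 0.017548.
z = (0.104575 − 0.132353)/0.017548 = -0.027778/0.017548 = -1.5830.

z = -1.5830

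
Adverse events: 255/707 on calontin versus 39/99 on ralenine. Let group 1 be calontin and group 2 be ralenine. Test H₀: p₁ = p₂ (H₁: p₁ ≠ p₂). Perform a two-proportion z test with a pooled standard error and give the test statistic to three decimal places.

z = -0.644

p̂₁ = 255/707 ≈ 0.36068, p̂₂ = 39/99 ≈ 0.39394.
Pooled p̂ = (255+39)/(707+99) = 294/806 = 0.36476.
SE = √(0.231711 × 0.0115154) = 0.05166.
z = (0.36068 − 0.39394)/0.05166 = -0.03326/0.05166 = -0.644.
p-value = 2·P(Z > 0.644) ≈ 0.5196.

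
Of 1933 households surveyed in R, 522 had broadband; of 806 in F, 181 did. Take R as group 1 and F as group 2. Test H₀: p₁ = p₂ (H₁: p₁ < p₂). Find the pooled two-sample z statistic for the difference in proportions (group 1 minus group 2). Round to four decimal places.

z = 2.4834

p̂₁ = 522/1933 ≈ 0.270047, p̂₂ = 181/806 ≈ 0.224566.
Pooled p̂ = (522+181)/(1933+806) = 703/2739 = 0.256663.
SE = √(0.190787 × 0.00175803) = 0.018314.
z = (0.270047 − 0.224566)/0.018314 = 0.045481/0.018314 = 2.4834.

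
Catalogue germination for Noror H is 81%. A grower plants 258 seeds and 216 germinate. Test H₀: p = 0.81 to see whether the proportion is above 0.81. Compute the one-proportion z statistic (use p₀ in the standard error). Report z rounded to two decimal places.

z = 1.11

p̂ = 216/258 = 0.8372.
Standard error under H₀: √(0.81×0.19/258) = 0.0244.
z = (0.8372 − 0.81)/0.0244 = 0.0272/0.0244 = 1.11.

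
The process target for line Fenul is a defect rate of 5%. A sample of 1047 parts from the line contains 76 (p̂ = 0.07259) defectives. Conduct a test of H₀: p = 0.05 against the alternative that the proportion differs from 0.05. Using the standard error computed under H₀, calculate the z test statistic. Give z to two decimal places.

z = 3.35

p̂ = 76/1047 ≈ 0.07259.
Under H₀, SE = √(0.05·0.95/1047) = √(4.53677e-05) = 0.00674.
z = (0.07259 − 0.05)/0.00674 = 0.02259/0.00674 = 3.35.
p-value = 2·P(Z > 3.354) ≈ 0.0008.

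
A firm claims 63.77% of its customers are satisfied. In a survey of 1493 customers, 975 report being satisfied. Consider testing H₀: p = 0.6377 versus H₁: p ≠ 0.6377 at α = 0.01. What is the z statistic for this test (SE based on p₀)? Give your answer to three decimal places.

z = 1.234

p̂ = 975/1493 = 0.65305.
SE = √(p₀(1−p₀)/n) = √(0.23104/1493) = 0.01244.
z = (0.65305 − 0.6377)/0.01244 = 0.01535/0.01244 = 1.234.
p-value = 2·P(Z > 1.234) ≈ 0.2173. With α = 0.01, fail to reject H₀.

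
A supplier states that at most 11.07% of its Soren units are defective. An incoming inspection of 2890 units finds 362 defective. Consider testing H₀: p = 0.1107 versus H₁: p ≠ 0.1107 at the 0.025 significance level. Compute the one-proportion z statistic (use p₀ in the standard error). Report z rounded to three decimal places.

p̂ = 362/2890 = 0.125260.
Standard error under H₀: √(0.1107×0.8893/2890) = 0.005836.
z = (0.125260 − 0.1107)/0.005836 = 0.014560/0.005836 = 2.495.
p-value = 2·P(Z > 2.495) ≈ 0.0126. With α = 0.025, reject H₀.

z = 2.495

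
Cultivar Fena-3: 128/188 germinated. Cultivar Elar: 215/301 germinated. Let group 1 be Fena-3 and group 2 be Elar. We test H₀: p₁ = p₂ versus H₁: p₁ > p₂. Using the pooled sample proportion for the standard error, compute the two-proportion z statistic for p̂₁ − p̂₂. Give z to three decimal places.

z = -0.786

p̂₁ = 128/188 ≈ 0.68085, p̂₂ = 215/301 ≈ 0.71429.
Pooled p̂ = (128+215)/(188+301) = 343/489 = 0.70143.
SE = √(p̂(1−p̂)(1/n₁+1/n₂)) = √(0.70143·0.29857·0.00864141) = √(0.00180973) = 0.04254.
z = (0.68085 − 0.71429)/0.04254 = -0.03344/0.04254 = -0.786.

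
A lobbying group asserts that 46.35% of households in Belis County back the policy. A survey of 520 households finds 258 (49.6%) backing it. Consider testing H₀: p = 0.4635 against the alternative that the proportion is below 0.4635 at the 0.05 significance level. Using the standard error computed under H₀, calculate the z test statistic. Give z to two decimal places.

p̂ = 258/520 = 0.4962.
Standard error under H₀: √(0.4635×0.5365/520) = 0.0219.
z = (0.4962 − 0.4635)/0.0219 = 0.0327/0.0219 = 1.49.
p-value = P(Z < 1.493) ≈ 0.9323. With α = 0.05, fail to reject H₀.

z = 1.49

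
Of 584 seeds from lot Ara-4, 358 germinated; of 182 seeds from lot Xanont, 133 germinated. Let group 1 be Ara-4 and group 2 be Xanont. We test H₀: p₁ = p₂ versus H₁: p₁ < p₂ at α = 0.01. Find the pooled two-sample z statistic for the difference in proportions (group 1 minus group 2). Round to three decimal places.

p̂₁ = 358/584 = 0.61301, p̂₂ = 133/182 = 0.73077.
Pooled p̂ = (358+133)/(584+182) = 491/766 = 0.64099.
SE = √(p̂(1−p̂)(1/n₁+1/n₂)) = √(0.64099·0.35901·0.00720683) = √(0.00165845) = 0.04072.
z = (0.61301 − 0.73077)/0.04072 = -0.11776/0.04072 = -2.892.
p-value = P(Z < -2.892) ≈ 0.0019, so at α = 0.01 we reject H₀.

z = -2.892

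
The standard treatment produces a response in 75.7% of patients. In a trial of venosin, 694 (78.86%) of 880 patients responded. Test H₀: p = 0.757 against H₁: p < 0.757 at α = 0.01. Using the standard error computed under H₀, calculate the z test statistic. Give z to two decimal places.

p̂ = 694/880 = 0.78864.
Standard error under H₀: √(0.757×0.243/880) = 0.01446.
z = (0.78864 − 0.757)/0.01446 = 0.03164/0.01446 = 2.19.
p-value = P(Z < 2.188) ≈ 0.9857; since p > α = 0.01, fail to reject H₀.

z = 2.19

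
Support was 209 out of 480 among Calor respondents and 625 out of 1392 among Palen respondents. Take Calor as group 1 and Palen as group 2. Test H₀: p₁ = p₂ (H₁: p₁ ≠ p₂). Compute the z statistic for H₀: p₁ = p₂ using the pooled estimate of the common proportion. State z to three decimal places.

z = -0.516

p̂₁ = 209/480 = 0.43542, p̂₂ = 625/1392 = 0.44899.
Pooled p̂ = (209+625)/(480+1392) = 834/1872 = 0.44551.
SE = √(p̂(1−p̂)(1/n₁+1/n₂)) = √(0.44551·0.55449·0.00280172) = √(0.000692113) = 0.02631.
z = (0.43542 − 0.44899)/0.02631 = -0.01357/0.02631 = -0.516.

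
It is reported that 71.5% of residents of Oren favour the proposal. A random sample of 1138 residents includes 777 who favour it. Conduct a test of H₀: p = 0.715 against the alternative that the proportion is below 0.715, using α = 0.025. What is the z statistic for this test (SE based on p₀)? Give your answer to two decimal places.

z = -2.41

p̂ = 777/1138 ≈ 0.68278.
Under H₀, SE = √(0.715·0.285/1138) = √(0.000179064) = 0.01338.
z = (0.68278 − 0.715)/0.01338 = -0.03222/0.01338 = -2.41.
p-value = P(Z < -2.408) ≈ 0.0080, so at α = 0.025 we reject H₀.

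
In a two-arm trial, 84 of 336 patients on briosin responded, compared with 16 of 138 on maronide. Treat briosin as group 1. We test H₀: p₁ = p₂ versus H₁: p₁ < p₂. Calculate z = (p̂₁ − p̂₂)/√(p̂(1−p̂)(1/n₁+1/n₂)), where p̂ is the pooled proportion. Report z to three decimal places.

z = 3.250

p̂₁ = 84/336 ≈ 0.25000, p̂₂ = 16/138 ≈ 0.11594.
Pooled p̂ = (84+16)/(336+138) = 100/474 = 0.21097.
SE = √(0.166462 × 0.0102226) = 0.04125.
z = (0.25000 − 0.11594)/0.04125 = 0.13406/0.04125 = 3.250.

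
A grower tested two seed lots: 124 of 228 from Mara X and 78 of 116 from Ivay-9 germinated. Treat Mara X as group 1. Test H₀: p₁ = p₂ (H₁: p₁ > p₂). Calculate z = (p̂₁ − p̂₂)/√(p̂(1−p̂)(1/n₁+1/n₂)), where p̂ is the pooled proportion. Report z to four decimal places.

z = -2.2895

p̂₁ = 124/228 = 0.543860, p̂₂ = 78/116 = 0.672414.
Pooled p̂ = (124+78)/(228+116) = 202/344 = 0.587209.
SE = √(p̂(1−p̂)(1/n₁+1/n₂)) = √(0.587209·0.412791·0.0130067) = √(0.00315274) = 0.056149.
z = (0.543860 − 0.672414)/0.056149 = -0.128554/0.056149 = -2.2895.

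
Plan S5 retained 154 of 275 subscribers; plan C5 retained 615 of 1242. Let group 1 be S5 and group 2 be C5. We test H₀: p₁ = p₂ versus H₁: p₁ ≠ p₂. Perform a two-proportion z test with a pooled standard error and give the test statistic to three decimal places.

z = 1.946

p̂₁ = 154/275 = 0.56000, p̂₂ = 615/1242 = 0.49517.
Pooled p̂ = (154+615)/(275+1242) = 769/1517 = 0.50692.
SE = √(0.249952 × 0.00444152) = 0.03332.
z = (0.56000 − 0.49517)/0.03332 = 0.06483/0.03332 = 1.946.
p-value = 2·P(Z > 1.946) ≈ 0.0517.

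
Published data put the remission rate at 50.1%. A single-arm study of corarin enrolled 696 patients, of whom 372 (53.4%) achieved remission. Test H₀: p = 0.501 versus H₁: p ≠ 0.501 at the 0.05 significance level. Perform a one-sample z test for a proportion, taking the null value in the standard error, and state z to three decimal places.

z = 1.767

p̂ = 372/696 ≈ 0.53448.
Standard error under H₀: √(0.501×0.499/696) = 0.01895.
z = (0.53448 − 0.501)/0.01895 = 0.03348/0.01895 = 1.767.
Two-sided p-value ≈ 2·Φ(−1.767) = 0.0773. With α = 0.05, fail to reject H₀.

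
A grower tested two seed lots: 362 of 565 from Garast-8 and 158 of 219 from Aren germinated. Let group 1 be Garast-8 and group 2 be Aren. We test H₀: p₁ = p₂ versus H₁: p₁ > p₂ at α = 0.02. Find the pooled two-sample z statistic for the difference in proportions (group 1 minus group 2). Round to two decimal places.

p̂₁ = 362/565 ≈ 0.6407, p̂₂ = 158/219 ≈ 0.7215.
Pooled p̂ = (362+158)/(565+219) = 520/784 = 0.6633.
SE = √(0.223344 × 0.00633612) = 0.0376.
z = (0.6407 − 0.7215)/0.0376 = -0.0808/0.0376 = -2.15.
p-value = P(Z > -2.147) ≈ 0.9841. With α = 0.02, fail to reject H₀.

z = -2.15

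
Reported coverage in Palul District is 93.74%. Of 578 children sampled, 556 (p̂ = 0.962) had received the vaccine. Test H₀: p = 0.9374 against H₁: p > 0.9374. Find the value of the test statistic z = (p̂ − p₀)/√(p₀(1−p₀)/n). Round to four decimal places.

z = 2.4353

p̂ = 556/578 = 0.961938.
Standard error under H₀: √(0.9374×0.0626/578) = 0.010076.
z = (0.961938 − 0.9374)/0.010076 = 0.024538/0.010076 = 2.4353.
p-value = P(Z > 2.435) ≈ 0.0074.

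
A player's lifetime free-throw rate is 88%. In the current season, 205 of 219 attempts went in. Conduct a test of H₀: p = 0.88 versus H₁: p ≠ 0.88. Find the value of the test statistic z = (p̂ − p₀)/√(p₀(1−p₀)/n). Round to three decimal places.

p̂ = 205/219 = 0.936073.
SE = √(p₀(1−p₀)/n) = √(0.1056/219) = 0.021959.
z = (0.936073 − 0.88)/0.021959 = 0.056073/0.021959 = 2.554.
p-value = 2·P(Z > 2.554) ≈ 0.0107.

z = 2.554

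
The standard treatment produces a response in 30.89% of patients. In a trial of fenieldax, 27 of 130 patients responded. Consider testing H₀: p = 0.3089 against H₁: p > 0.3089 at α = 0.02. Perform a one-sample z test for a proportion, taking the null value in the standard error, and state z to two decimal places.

p̂ = 27/130 ≈ 0.2077.
Standard error under H₀: √(0.3089×0.6911/130) = 0.0405.
z = (0.2077 − 0.3089)/0.0405 = -0.1012/0.0405 = -2.50.
p-value = P(Z > -2.498) ≈ 0.9937. With α = 0.02, fail to reject H₀.

z = -2.50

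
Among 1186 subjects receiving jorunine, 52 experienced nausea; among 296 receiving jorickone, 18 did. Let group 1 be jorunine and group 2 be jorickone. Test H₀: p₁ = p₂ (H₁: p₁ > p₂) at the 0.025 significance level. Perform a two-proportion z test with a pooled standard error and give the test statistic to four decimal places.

z = -1.2309

p̂₁ = 52/1186 ≈ 0.043845, p̂₂ = 18/296 ≈ 0.060811.
Pooled p̂ = (52+18)/(1186+296) = 70/1482 = 0.047233.
SE = √(p̂(1−p̂)(1/n₁+1/n₂)) = √(0.047233·0.952767·0.00422155) = √(0.00018998) = 0.013783.
z = (0.043845 − 0.060811)/0.013783 = -0.016966/0.013783 = -1.2309.
p-value = P(Z > -1.231) ≈ 0.8908. With α = 0.025, fail to reject H₀.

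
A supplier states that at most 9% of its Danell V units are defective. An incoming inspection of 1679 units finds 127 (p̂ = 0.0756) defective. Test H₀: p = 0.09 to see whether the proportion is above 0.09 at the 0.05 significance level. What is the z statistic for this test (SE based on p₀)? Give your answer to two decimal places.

p̂ = 127/1679 ≈ 0.0756.
SE = √(p₀(1−p₀)/n) = √(0.0819/1679) = 0.0070.
z = (0.0756 − 0.09)/0.0070 = -0.0144/0.0070 = -2.06.
p-value = P(Z > -2.056) ≈ 0.9801, so at α = 0.05 we fail to reject H₀.

z = -2.06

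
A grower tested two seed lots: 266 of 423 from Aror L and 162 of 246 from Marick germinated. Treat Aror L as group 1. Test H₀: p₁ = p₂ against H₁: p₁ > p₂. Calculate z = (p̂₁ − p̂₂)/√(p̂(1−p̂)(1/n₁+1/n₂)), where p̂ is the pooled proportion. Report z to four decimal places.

z = -0.7714

p̂₁ = 266/423 ≈ 0.628842, p̂₂ = 162/246 ≈ 0.658537.
Pooled p̂ = (266+162)/(423+246) = 428/669 = 0.639761.
SE = √(0.230467 × 0.00642911) = 0.038493.
z = (0.628842 − 0.658537)/0.038493 = -0.029695/0.038493 = -0.7714.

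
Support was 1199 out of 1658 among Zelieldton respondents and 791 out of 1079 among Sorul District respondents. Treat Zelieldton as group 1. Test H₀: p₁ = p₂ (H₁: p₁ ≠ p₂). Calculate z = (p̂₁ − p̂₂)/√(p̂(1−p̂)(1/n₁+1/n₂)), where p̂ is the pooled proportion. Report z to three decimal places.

p̂₁ = 1199/1658 ≈ 0.72316, p̂₂ = 791/1079 ≈ 0.73309.
Pooled p̂ = (1199+791)/(1658+1079) = 1990/2737 = 0.72707.
SE = √(0.198438 × 0.00152992) = 0.01742.
z = (0.72316 − 0.73309)/0.01742 = -0.00993/0.01742 = -0.570.

z = -0.570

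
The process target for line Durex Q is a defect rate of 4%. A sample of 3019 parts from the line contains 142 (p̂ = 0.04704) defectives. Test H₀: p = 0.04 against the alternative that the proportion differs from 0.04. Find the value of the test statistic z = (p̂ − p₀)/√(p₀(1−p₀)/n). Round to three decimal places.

z = 1.973

p̂ = 142/3019 ≈ 0.047035.
Standard error under H₀: √(0.04×0.96/3019) = 0.003566.
z = (0.047035 − 0.04)/0.003566 = 0.007035/0.003566 = 1.973.
p-value = 2·P(Z > 1.973) ≈ 0.0485.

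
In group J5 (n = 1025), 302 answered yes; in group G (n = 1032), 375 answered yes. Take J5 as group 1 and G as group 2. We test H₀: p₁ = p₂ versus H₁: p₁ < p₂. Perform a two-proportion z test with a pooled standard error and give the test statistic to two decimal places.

p̂₁ = 302/1025 = 0.2946, p̂₂ = 375/1032 = 0.3634.
Pooled p̂ = (302+375)/(1025+1032) = 677/2057 = 0.3291.
SE = √(0.2208 × 0.0019446) = 0.0207.
z = (0.2946 − 0.3634)/0.0207 = -0.0688/0.0207 = -3.32.

z = -3.32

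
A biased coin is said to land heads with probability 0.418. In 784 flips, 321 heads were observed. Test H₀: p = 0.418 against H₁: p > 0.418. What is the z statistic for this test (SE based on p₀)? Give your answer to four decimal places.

z = -0.4860

p̂ = 321/784 = 0.409439.
SE = √(p₀(1−p₀)/n) = √(0.24328/784) = 0.017615.
z = (0.409439 − 0.418)/0.017615 = -0.008561/0.017615 = -0.4860.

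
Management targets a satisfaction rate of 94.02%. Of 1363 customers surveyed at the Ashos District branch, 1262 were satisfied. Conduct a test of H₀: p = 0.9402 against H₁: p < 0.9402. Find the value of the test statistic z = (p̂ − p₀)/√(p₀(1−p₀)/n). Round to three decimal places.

z = -2.227

p̂ = 1262/1363 = 0.92590.
SE = √(p₀(1−p₀)/n) = √(0.056224/1363) = 0.00642.
z = (0.92590 − 0.9402)/0.00642 = -0.01430/0.00642 = -2.227.
p-value = P(Z < -2.227) ≈ 0.0130.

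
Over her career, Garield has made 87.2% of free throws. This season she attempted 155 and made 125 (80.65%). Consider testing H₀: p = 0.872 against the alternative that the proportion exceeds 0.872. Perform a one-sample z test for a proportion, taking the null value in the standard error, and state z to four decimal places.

z = -2.4427

p̂ = 125/155 ≈ 0.8064516.
Standard error under H₀: √(0.872×0.128/155) = 0.0268347.
z = (0.8064516 − 0.872)/0.0268347 = -0.0655484/0.0268347 = -2.4427.
p-value = P(Z > -2.443) ≈ 0.9927.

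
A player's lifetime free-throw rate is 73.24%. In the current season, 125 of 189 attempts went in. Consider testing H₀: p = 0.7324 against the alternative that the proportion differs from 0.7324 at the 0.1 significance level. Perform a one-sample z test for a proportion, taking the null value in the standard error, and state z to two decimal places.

p̂ = 125/189 = 0.66138.
SE = √(p₀(1−p₀)/n) = √(0.19599/189) = 0.03220.
z = (0.66138 − 0.7324)/0.03220 = -0.07102/0.03220 = -2.21.
p-value = 2·P(Z > 2.206) ≈ 0.0274. With α = 0.1, reject H₀.

z = -2.21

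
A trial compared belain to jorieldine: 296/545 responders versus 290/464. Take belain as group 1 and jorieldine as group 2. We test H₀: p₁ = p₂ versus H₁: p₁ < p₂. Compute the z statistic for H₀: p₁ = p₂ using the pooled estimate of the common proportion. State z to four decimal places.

z = -2.6270

p̂₁ = 296/545 = 0.543119, p̂₂ = 290/464 = 0.625000.
Pooled p̂ = (296+290)/(545+464) = 586/1009 = 0.580773.
SE = √(p̂(1−p̂)(1/n₁+1/n₂)) = √(0.580773·0.419227·0.00399003) = √(0.000971477) = 0.031169.
z = (0.543119 − 0.625000)/0.031169 = -0.081881/0.031169 = -2.6270.
p-value = P(Z < -2.627) ≈ 0.0043.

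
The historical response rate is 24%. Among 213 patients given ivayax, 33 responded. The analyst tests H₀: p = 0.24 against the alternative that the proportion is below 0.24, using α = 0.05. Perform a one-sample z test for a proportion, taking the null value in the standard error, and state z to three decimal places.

z = -2.907

p̂ = 33/213 = 0.15493.
Standard error under H₀: √(0.24×0.76/213) = 0.02926.
z = (0.15493 − 0.24)/0.02926 = -0.08507/0.02926 = -2.907.
p-value = P(Z < -2.907) ≈ 0.0018, so at α = 0.05 we reject H₀.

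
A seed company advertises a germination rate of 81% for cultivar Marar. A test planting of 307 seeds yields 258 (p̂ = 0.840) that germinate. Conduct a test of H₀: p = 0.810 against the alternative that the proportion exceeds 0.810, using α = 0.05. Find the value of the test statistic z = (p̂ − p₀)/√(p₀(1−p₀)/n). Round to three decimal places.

p̂ = 258/307 ≈ 0.84039.
SE = √(p₀(1−p₀)/n) = √(0.1539/307) = 0.02239.
z = (0.84039 − 0.81)/0.02239 = 0.03039/0.02239 = 1.357.
p-value = P(Z > 1.357) ≈ 0.0873, so at α = 0.05 we fail to reject H₀.

z = 1.357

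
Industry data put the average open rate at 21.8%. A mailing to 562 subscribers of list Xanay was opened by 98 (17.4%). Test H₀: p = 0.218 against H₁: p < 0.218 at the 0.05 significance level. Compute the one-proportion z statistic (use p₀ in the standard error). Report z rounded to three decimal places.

p̂ = 98/562 = 0.174377.
Under H₀, SE = √(0.218·0.782/562) = √(0.000303338) = 0.017417.
z = (0.174377 − 0.218)/0.017417 = -0.043623/0.017417 = -2.505.
p-value = P(Z < -2.505) ≈ 0.0061; since p < α = 0.05, reject H₀.

z = -2.505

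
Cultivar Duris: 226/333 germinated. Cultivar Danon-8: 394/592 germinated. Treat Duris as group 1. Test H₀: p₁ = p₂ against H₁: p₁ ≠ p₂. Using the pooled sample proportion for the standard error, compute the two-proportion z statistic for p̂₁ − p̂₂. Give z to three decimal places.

z = 0.408

p̂₁ = 226/333 = 0.67868, p̂₂ = 394/592 = 0.66554.
Pooled p̂ = (226+394)/(333+592) = 620/925 = 0.67027.
SE = √(p̂(1−p̂)(1/n₁+1/n₂)) = √(0.67027·0.32973·0.00469219) = √(0.00103701) = 0.03220.
z = (0.67868 − 0.66554)/0.03220 = 0.01314/0.03220 = 0.408.
Two-sided p-value ≈ 2·Φ(−0.408) = 0.6833.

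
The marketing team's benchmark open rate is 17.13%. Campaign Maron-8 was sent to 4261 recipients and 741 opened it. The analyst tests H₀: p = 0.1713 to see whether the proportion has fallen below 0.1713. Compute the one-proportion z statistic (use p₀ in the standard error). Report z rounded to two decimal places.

z = 0.45

p̂ = 741/4261 = 0.1739.
Under H₀, SE = √(0.1713·0.8287/4261) = √(3.33153e-05) = 0.0058.
z = (0.1739 − 0.1713)/0.0058 = 0.0026/0.0058 = 0.45.
p-value = P(Z < 0.451) ≈ 0.6740.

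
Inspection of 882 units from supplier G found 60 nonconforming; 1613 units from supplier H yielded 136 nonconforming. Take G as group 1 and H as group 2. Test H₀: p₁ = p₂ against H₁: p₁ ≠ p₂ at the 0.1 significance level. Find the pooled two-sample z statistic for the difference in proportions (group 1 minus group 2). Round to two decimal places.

p̂₁ = 60/882 = 0.068027, p̂₂ = 136/1613 = 0.084315.
Pooled p̂ = (60+136)/(882+1613) = 196/2495 = 0.078557.
SE = √(0.0723859 × 0.00175375) = 0.011267.
z = (0.068027 − 0.084315)/0.011267 = -0.016288/0.011267 = -1.45.
p-value = 2·P(Z > 1.446) ≈ 0.1483, so at α = 0.1 we fail to reject H₀.

z = -1.45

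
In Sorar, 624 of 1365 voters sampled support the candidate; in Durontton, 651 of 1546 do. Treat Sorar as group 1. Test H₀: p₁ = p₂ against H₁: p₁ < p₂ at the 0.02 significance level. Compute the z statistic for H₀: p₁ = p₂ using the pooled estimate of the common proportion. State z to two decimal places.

z = 1.96

p̂₁ = 624/1365 ≈ 0.4571, p̂₂ = 651/1546 ≈ 0.4211.
Pooled p̂ = (624+651)/(1365+1546) = 1275/2911 = 0.4380.
SE = √(0.246155 × 0.00137943) = 0.0184.
z = (0.4571 − 0.4211)/0.0184 = 0.0360/0.0184 = 1.96.
p-value = P(Z < 1.957) ≈ 0.9748; since p > α = 0.02, fail to reject H₀.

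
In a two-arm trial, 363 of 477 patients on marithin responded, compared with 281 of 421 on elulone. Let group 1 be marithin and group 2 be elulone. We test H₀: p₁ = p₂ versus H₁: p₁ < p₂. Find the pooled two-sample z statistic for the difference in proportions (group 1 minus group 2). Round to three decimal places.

p̂₁ = 363/477 = 0.76101, p̂₂ = 281/421 = 0.66746.
Pooled p̂ = (363+281)/(477+421) = 644/898 = 0.71715.
SE = √(p̂(1−p̂)(1/n₁+1/n₂)) = √(0.71715·0.28285·0.00447173) = √(0.000907074) = 0.03012.
z = (0.76101 − 0.66746)/0.03012 = 0.09355/0.03012 = 3.106.

z = 3.106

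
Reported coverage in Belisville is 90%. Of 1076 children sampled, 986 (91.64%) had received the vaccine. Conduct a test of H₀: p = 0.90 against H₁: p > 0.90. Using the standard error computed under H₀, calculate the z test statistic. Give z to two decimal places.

p̂ = 986/1076 ≈ 0.91636.
Standard error under H₀: √(0.9×0.1/1076) = 0.00915.
z = (0.91636 − 0.9)/0.00915 = 0.01636/0.00915 = 1.79.

z = 1.79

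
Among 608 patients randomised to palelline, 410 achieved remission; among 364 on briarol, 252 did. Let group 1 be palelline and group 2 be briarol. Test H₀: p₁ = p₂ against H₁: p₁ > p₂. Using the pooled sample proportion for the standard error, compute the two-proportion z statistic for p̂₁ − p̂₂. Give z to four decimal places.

p̂₁ = 410/608 ≈ 0.674342, p̂₂ = 252/364 ≈ 0.692308.
Pooled p̂ = (410+252)/(608+364) = 662/972 = 0.681070.
SE = √(p̂(1−p̂)(1/n₁+1/n₂)) = √(0.681070·0.318930·0.00439199) = √(0.000954) = 0.030887.
z = (0.674342 − 0.692308)/0.030887 = -0.017966/0.030887 = -0.5817.

z = -0.5817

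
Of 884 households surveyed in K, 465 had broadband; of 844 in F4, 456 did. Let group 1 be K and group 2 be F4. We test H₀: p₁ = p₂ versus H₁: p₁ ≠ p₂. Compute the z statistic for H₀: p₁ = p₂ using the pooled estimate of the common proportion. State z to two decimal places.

z = -0.59

p̂₁ = 465/884 ≈ 0.52602, p̂₂ = 456/844 ≈ 0.54028.
Pooled p̂ = (465+456)/(884+844) = 921/1728 = 0.53299.
SE = √(p̂(1−p̂)(1/n₁+1/n₂)) = √(0.53299·0.46701·0.00231606) = √(0.000576494) = 0.02401.
z = (0.52602 − 0.54028)/0.02401 = -0.01426/0.02401 = -0.59.
Two-sided p-value ≈ 2·Φ(−0.594) = 0.5524.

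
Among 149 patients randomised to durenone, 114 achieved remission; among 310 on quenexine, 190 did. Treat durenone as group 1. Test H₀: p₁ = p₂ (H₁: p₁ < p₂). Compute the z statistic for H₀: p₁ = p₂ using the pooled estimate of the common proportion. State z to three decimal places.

z = 3.228

p̂₁ = 114/149 = 0.765101, p̂₂ = 190/310 = 0.612903.
Pooled p̂ = (114+190)/(149+310) = 304/459 = 0.662309.
SE = √(0.223656 × 0.00993722) = 0.047144.
z = (0.765101 − 0.612903)/0.047144 = 0.152198/0.047144 = 3.228.
p-value = P(Z < 3.228) ≈ 0.9994.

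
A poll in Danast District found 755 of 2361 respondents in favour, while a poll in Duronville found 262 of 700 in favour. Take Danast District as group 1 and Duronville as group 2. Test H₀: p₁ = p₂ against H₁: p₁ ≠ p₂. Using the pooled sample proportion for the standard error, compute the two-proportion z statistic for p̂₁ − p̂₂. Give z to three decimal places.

z = -2.689

p̂₁ = 755/2361 ≈ 0.31978, p̂₂ = 262/700 ≈ 0.37429.
Pooled p̂ = (755+262)/(2361+700) = 1017/3061 = 0.33224.
SE = √(0.221858 × 0.00185212) = 0.02027.
z = (0.31978 − 0.37429)/0.02027 = -0.05451/0.02027 = -2.689.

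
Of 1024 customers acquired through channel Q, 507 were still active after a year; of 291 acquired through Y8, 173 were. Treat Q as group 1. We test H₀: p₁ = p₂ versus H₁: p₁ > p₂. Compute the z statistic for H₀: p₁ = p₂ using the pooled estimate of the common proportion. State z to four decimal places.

z = -2.9939

p̂₁ = 507/1024 = 0.495117, p̂₂ = 173/291 = 0.594502.
Pooled p̂ = (507+173)/(1024+291) = 680/1315 = 0.517110.
SE = √(0.249707 × 0.00441299) = 0.033196.
z = (0.495117 − 0.594502)/0.033196 = -0.099385/0.033196 = -2.9939.
p-value = P(Z > -2.994) ≈ 0.9986.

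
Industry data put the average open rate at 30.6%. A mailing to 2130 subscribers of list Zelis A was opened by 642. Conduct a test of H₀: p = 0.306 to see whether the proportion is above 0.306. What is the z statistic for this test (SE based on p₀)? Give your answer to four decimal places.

p̂ = 642/2130 ≈ 0.3014085.
Standard error under H₀: √(0.306×0.694/2130) = 0.0099851.
z = (0.3014085 − 0.306)/0.0099851 = -0.0045915/0.0099851 = -0.4598.

z = -0.4598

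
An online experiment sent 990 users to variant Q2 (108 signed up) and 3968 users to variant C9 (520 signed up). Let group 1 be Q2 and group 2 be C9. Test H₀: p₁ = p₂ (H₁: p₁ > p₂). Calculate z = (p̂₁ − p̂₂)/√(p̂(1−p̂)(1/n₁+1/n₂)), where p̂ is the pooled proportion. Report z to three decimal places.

p̂₁ = 108/990 ≈ 0.10909, p̂₂ = 520/3968 ≈ 0.13105.
Pooled p̂ = (108+520)/(990+3968) = 628/4958 = 0.12666.
SE = √(0.11062 × 0.00126212) = 0.01182.
z = (0.10909 − 0.13105)/0.01182 = -0.02196/0.01182 = -1.858.
p-value = P(Z > -1.858) ≈ 0.9684.

z = -1.858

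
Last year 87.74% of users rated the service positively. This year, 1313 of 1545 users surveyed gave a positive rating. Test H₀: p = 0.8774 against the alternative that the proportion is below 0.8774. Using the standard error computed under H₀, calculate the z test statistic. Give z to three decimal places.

p̂ = 1313/1545 = 0.849838.
Under H₀, SE = √(0.8774·0.1226/1545) = √(6.96241e-05) = 0.008344.
z = (0.849838 − 0.8774)/0.008344 = -0.027562/0.008344 = -3.303.
p-value = P(Z < -3.303) ≈ 0.0005.

z = -3.303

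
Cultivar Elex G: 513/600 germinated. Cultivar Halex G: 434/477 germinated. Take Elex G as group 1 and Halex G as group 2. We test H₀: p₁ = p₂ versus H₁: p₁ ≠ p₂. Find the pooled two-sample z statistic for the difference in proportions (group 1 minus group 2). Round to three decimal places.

p̂₁ = 513/600 = 0.85500, p̂₂ = 434/477 = 0.90985.
Pooled p̂ = (513+434)/(600+477) = 947/1077 = 0.87929.
SE = √(0.106136 × 0.0037631) = 0.01998.
z = (0.85500 − 0.90985)/0.01998 = -0.05485/0.01998 = -2.745.
p-value = 2·P(Z > 2.745) ≈ 0.0061.

z = -2.745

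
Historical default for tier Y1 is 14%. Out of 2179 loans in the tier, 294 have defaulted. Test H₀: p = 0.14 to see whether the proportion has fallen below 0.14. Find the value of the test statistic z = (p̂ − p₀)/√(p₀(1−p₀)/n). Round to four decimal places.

z = -0.6828

p̂ = 294/2179 ≈ 0.1349243.
Standard error under H₀: √(0.14×0.86/2179) = 0.0074334.
z = (0.1349243 − 0.14)/0.0074334 = -0.0050757/0.0074334 = -0.6828.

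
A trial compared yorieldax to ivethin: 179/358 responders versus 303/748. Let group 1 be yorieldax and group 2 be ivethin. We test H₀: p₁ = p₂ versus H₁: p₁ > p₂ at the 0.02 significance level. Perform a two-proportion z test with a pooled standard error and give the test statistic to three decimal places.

z = 2.979

p̂₁ = 179/358 ≈ 0.500000, p̂₂ = 303/748 ≈ 0.405080.
Pooled p̂ = (179+303)/(358+748) = 482/1106 = 0.435805.
SE = √(p̂(1−p̂)(1/n₁+1/n₂)) = √(0.435805·0.564195·0.00413019) = √(0.00101553) = 0.031867.
z = (0.500000 − 0.405080)/0.031867 = 0.094920/0.031867 = 2.979.
p-value = P(Z > 2.979) ≈ 0.0014, so at α = 0.02 we reject H₀.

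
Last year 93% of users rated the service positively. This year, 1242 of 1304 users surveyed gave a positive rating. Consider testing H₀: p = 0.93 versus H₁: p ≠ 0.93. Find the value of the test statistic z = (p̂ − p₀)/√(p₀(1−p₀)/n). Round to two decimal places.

z = 3.18

p̂ = 1242/1304 = 0.95245.
SE = √(p₀(1−p₀)/n) = √(0.0651/1304) = 0.00707.
z = (0.95245 − 0.93)/0.00707 = 0.02245/0.00707 = 3.18.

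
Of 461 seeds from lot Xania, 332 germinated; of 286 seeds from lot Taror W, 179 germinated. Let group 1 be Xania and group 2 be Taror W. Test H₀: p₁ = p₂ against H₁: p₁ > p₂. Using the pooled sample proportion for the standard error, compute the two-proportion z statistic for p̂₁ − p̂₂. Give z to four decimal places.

p̂₁ = 332/461 = 0.720174, p̂₂ = 179/286 = 0.625874.
Pooled p̂ = (332+179)/(461+286) = 511/747 = 0.684070.
SE = √(p̂(1−p̂)(1/n₁+1/n₂)) = √(0.684070·0.315930·0.0056657) = √(0.00122446) = 0.034992.
z = (0.720174 − 0.625874)/0.034992 = 0.094300/0.034992 = 2.6949.
p-value = P(Z > 2.695) ≈ 0.0035.

z = 2.6949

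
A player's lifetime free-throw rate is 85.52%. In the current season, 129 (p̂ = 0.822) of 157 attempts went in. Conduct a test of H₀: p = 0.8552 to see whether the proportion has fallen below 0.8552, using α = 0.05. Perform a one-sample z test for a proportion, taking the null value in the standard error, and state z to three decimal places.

z = -1.194

p̂ = 129/157 = 0.82166.
Under H₀, SE = √(0.8552·0.1448/157) = √(0.000788745) = 0.02808.
z = (0.82166 − 0.8552)/0.02808 = -0.03354/0.02808 = -1.194.
p-value = P(Z < -1.194) ≈ 0.1162, so at α = 0.05 we fail to reject H₀.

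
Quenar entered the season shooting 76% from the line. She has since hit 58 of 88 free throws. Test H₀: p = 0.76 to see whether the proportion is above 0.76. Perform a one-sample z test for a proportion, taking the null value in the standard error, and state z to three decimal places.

z = -2.216

p̂ = 58/88 ≈ 0.65909.
Under H₀, SE = √(0.76·0.24/88) = √(0.00207273) = 0.04553.
z = (0.65909 − 0.76)/0.04553 = -0.10091/0.04553 = -2.216.
p-value = P(Z > -2.216) ≈ 0.9867.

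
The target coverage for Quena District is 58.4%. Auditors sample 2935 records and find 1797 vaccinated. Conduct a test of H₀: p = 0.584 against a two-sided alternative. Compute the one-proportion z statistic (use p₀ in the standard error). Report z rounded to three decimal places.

p̂ = 1797/2935 = 0.61227.
Under H₀, SE = √(0.584·0.416/2935) = √(8.27748e-05) = 0.00910.
z = (0.61227 − 0.584)/0.00910 = 0.02827/0.00910 = 3.107.

z = 3.107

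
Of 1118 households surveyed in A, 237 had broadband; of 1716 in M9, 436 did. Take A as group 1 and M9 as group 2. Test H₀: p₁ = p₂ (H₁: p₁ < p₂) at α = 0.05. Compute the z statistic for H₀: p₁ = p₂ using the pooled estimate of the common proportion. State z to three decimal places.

z = -2.574

p̂₁ = 237/1118 ≈ 0.211986, p̂₂ = 436/1716 ≈ 0.254079.
Pooled p̂ = (237+436)/(1118+1716) = 673/2834 = 0.237474.
SE = √(0.18108 × 0.0014772) = 0.016355.
z = (0.211986 − 0.254079)/0.016355 = -0.042093/0.016355 = -2.574.
p-value = P(Z < -2.574) ≈ 0.0050; since p < α = 0.05, reject H₀.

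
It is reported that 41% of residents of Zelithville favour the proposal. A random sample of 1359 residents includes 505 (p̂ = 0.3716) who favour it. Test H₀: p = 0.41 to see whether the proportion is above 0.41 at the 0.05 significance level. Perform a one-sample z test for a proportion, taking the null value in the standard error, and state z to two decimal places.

p̂ = 505/1359 = 0.37160.
SE = √(p₀(1−p₀)/n) = √(0.2419/1359) = 0.01334.
z = (0.37160 − 0.41)/0.01334 = -0.03840/0.01334 = -2.88.
p-value = P(Z > -2.878) ≈ 0.9980; since p > α = 0.05, fail to reject H₀.

z = -2.88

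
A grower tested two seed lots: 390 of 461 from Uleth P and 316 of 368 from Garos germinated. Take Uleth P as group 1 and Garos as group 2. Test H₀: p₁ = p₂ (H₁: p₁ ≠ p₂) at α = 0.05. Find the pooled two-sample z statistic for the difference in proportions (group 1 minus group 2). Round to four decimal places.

z = -0.5114

p̂₁ = 390/461 = 0.845987, p̂₂ = 316/368 = 0.858696.
Pooled p̂ = (390+316)/(461+368) = 706/829 = 0.851628.
SE = √(p̂(1−p̂)(1/n₁+1/n₂)) = √(0.851628·0.148372·0.00488659) = √(0.000617457) = 0.024849.
z = (0.845987 − 0.858696)/0.024849 = -0.012709/0.024849 = -0.5114.
Two-sided p-value ≈ 2·Φ(−0.511) = 0.6090, so at α = 0.05 we fail to reject H₀.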